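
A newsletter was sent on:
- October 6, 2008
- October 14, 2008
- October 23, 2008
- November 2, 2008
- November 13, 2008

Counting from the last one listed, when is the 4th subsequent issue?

The spacing grows by 1 each time: 8, 9, 10, 11 days.
Next gap: 12 days. November 13, 2008 + 12 days = November 25, 2008.
Next gap: 13 days. November 25, 2008 + 13 days = December 8, 2008.
Next gap: 14 days. December 8, 2008 + 14 days = December 22, 2008.
Next gap: 15 days. December 22, 2008 + 15 days = January 6, 2009.

January 6, 2009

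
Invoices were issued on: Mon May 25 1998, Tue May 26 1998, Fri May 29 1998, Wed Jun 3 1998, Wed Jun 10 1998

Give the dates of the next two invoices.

The spacing grows by 2 each time: 1, 3, 5, 7 days.
Next gap: 9 days. Wed Jun 10 1998 + 9 days = Fri Jun 19 1998.
Next gap: 11 days. Fri Jun 19 1998 + 11 days = Tue Jun 30 1998.

Fri Jun 19 1998, Tue Jun 30 1998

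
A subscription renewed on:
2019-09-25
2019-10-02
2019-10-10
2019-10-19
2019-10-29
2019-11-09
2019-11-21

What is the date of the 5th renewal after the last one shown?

2020-02-04

Gaps: 7, 8, 9, 10, 11, 12 days — each gap is 1 larger than the previous one.
Next gap: 13 days. 2019-11-21 + 13 days = 2019-12-04.
Next gap: 14 days. 2019-12-04 + 14 days = 2019-12-18.
Next gap: 15 days. 2019-12-18 + 15 days = 2020-01-02.
Next gap: 16 days. 2020-01-02 + 16 days = 2020-01-18.
Next gap: 17 days. 2020-01-18 + 17 days = 2020-02-04.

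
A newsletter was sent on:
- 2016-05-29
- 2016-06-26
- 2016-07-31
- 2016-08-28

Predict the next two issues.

These are Sundays with 28, 35, 28-day gaps.
Each is the final Sunday of its month — 2016-05-29 is past the 28th, so '4th Sunday' doesn't fit.
Last Sunday of September 2016: 2016-09-25.
Last Sunday of October 2016: 2016-10-30.

2016-09-25, 2016-10-30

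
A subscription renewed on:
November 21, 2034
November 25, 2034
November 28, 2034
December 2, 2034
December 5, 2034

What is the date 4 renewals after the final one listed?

Every event lands on a Tuesday or Saturday (gaps cycle 4, 3, 4, 3).
So the schedule is: every Tuesday and Saturday.
The following Saturday is December 9, 2034.
Next Tuesday: December 12, 2034.
Next Saturday: December 16, 2034.
Next Tuesday: December 19, 2034.

December 19, 2034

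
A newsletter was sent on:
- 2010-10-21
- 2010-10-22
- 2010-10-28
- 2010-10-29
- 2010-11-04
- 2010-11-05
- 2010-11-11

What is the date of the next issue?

2010-11-12

Gaps: 1, 6, 1, 6, 1, 6 days — not constant, but cyclic with period 2.
The events fall on every Thursday and Friday.
The following Friday is 2010-11-12.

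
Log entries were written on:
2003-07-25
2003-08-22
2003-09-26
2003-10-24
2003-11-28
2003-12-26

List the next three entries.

2004-01-23, 2004-02-27, 2004-03-26

All dates are Fridays, 28, 35, 28, 35, 28 days apart.
Specifically, the 4th Friday of each month.
4th Friday of January 2004: 2004-01-23.
4th Friday of February 2004: 2004-02-27.
4th Friday of March 2004: 2004-03-26.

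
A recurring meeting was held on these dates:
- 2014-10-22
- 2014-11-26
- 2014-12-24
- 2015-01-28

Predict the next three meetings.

All dates are Wednesdays, 35, 28, 35 days apart.
Specifically, the 4th Wednesday of each month.
4th Wednesday of February 2015: 2015-02-25.
March 2015 — 4th Wednesday is 2015-03-25.
4th Wednesday of April 2015: 2015-04-22.

2015-02-25, 2015-03-25, 2015-04-22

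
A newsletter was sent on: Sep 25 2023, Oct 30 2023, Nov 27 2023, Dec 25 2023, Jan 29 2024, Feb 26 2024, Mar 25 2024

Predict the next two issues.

Every date is a Monday; gaps 35, 28, 28, 35, 28, 28 days.
Each is the last Monday of its month (at least one falls on the 29th or later, ruling out '4th Monday').
April 2024 ends with Monday Apr 29 2024.
May 2024 ends with Monday May 27 2024.

Apr 29 2024, May 27 2024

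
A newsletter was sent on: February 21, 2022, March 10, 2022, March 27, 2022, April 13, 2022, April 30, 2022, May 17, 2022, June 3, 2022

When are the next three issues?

Every event comes 17 days after the last (17, 17, 17, 17, 17, 17).
June 3, 2022 + 17 days = June 20, 2022.
June 20, 2022 + 17 days = July 7, 2022.
July 7, 2022 + 17 days = July 24, 2022.

June 20, 2022; July 7, 2022; July 24, 2022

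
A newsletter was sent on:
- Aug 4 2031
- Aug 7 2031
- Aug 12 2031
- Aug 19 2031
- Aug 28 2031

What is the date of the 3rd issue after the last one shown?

The spacing grows by 2 each time: 3, 5, 7, 9 days.
Next gap: 11 days. Aug 28 2031 + 11 days = Sep 8 2031.
Next gap: 13 days. Sep 8 2031 + 13 days = Sep 21 2031.
Next gap: 15 days. Sep 21 2031 + 15 days = Oct 6 2031.

Oct 6 2031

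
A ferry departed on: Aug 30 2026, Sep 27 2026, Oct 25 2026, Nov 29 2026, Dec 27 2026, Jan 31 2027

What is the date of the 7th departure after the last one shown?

Aug 29 2027

Every date is a Sunday; gaps 28, 28, 35, 28, 35 days.
Each is the last Sunday of its month (at least one falls on the 29th or later, ruling out '4th Sunday').
Last Sunday of February 2027: Feb 28 2027.
March 2027 ends with Sunday Mar 28 2027.
Last Sunday of April 2027: Apr 25 2027.
May 2027 ends with Sunday May 30 2027.
June 2027 ends with Sunday Jun 27 2027.
July 2027 ends with Sunday Jul 25 2027.
August 2027 ends with Sunday Aug 29 2027.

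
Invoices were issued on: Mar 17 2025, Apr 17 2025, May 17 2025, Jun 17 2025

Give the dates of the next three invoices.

Jul 17 2025, Aug 17 2025, Sep 17 2025

Each date is the 17th; the gaps (31, 30, 31) track the month lengths.
The rule is the 17th of each month.
July 2025: Jul 17 2025.
August 2025: Aug 17 2025.
September 2025: Sep 17 2025.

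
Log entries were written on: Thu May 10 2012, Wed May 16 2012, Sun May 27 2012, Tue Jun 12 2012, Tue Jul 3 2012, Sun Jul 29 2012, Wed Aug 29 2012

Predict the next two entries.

Gaps: 6, 11, 16, 21, 26, 31 days — each gap is 5 larger than the previous one.
Next gap: 36 days. Wed Aug 29 2012 + 36 days = Thu Oct 4 2012.
Next gap: 41 days. Thu Oct 4 2012 + 41 days = Wed Nov 14 2012.

Thu Oct 4 2012, Wed Nov 14 2012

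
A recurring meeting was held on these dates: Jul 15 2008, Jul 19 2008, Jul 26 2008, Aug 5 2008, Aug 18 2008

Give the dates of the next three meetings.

Gaps: 4, 7, 10, 13 days — each gap is 3 larger than the previous one.
Next gap: 16 days. Aug 18 2008 + 16 days = Sep 3 2008.
Next gap: 19 days. Sep 3 2008 + 19 days = Sep 22 2008.
Next gap: 22 days. Sep 22 2008 + 22 days = Oct 14 2008.

Sep 3 2008, Sep 22 2008, Oct 14 2008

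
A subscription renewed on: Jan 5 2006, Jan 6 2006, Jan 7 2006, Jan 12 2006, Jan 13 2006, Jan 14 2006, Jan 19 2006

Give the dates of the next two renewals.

Jan 20 2006, Jan 21 2006

Gaps: 1, 1, 5, 1, 1, 5 days — not constant, but cyclic with period 3.
The events fall on every Thursday, Friday and Saturday.
Next Friday: Jan 20 2006.
The following Saturday is Jan 21 2006.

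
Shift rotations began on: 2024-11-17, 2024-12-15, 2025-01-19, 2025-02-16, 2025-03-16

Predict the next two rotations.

2025-04-20, 2025-05-18

Gaps: 28, 35, 28, 28 days — a mix of 28 and 35. Every date is a Sunday.
Each is the 3rd Sunday of its month.
3rd Sunday of April 2025: 2025-04-20.
May 2025 — 3rd Sunday is 2025-05-18.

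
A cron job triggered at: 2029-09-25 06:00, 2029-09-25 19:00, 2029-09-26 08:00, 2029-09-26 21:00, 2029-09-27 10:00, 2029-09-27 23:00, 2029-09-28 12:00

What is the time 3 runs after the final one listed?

2029-09-30 03:00

Gaps: 13, 13, 13, 13, 13, 13 hours — each event is 13 hours after the previous one.
2029-09-28 12:00 + 13 h = 2029-09-29 01:00.
2029-09-29 01:00 + 13 h = 2029-09-29 14:00.
2029-09-29 14:00 + 13 h = 2029-09-30 03:00.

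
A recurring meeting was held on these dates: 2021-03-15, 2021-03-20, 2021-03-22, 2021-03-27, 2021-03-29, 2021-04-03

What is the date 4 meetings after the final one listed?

2021-04-17

Every event lands on a Monday or Saturday (gaps cycle 5, 2, 5, 2, 5).
So the schedule is: every Monday and Saturday.
Next Monday: 2021-04-05.
The following Saturday is 2021-04-10.
Next Monday: 2021-04-12.
Next Saturday: 2021-04-17.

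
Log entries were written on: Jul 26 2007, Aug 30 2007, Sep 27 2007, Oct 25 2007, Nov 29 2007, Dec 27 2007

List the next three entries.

Every date is a Thursday; gaps 35, 28, 28, 35, 28 days.
Each is the last Thursday of its month (at least one falls on the 29th or later, ruling out '4th Thursday').
January 2008 ends with Thursday Jan 31 2008.
Last Thursday of February 2008: Feb 28 2008.
March 2008 ends with Thursday Mar 27 2008.

Jan 31 2008, Feb 28 2008, Mar 27 2008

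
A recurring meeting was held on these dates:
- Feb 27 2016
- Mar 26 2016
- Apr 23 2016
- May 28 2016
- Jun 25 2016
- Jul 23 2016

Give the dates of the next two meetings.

These are Saturdays at 28- or 35-day spacing (28, 28, 35, 28, 28).
The pattern: 4th Saturday of the month.
4th Saturday of August 2016: Aug 27 2016.
4th Saturday of September 2016: Sep 24 2016.

Aug 27 2016, Sep 24 2016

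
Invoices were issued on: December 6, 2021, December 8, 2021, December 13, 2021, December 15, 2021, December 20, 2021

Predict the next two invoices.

December 22, 2021; December 27, 2021

The gap pattern 2, 5, 2, 5 repeats every 2 events.
These are the Mondays and Wednesdays of each week.
Next Wednesday: December 22, 2021.
Next Monday: December 27, 2021.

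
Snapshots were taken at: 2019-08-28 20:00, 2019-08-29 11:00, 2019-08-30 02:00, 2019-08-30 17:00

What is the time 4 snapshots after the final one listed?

The interval is a steady 15 hours (15, 15, 15).
2019-08-30 17:00 + 15 h = 2019-08-31 08:00.
2019-08-31 08:00 + 15 h = 2019-08-31 23:00.
2019-08-31 23:00 + 15 h = 2019-09-01 14:00.
2019-09-01 14:00 + 15 h = 2019-09-02 05:00.

2019-09-02 05:00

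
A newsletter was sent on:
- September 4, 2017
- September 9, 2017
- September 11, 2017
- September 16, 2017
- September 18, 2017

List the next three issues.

The gap pattern 5, 2, 5, 2 repeats every 2 events.
These are the Mondays and Saturdays of each week.
Next Saturday: September 23, 2017.
Next Monday: September 25, 2017.
The following Saturday is September 30, 2017.

September 23, 2017; September 25, 2017; September 30, 2017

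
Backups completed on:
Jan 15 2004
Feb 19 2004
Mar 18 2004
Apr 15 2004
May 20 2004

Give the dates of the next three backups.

All dates are Thursdays, 35, 28, 28, 35 days apart.
Specifically, the 3rd Thursday of each month.
3rd Thursday of June 2004: Jun 17 2004.
3rd Thursday of July 2004: Jul 15 2004.
August 2004 — 3rd Thursday is Aug 19 2004.

Jun 17 2004, Jul 15 2004, Aug 19 2004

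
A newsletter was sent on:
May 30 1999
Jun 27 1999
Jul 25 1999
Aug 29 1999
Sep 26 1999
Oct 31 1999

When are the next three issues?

Nov 28 1999, Dec 26 1999, Jan 30 2000

Every date is a Sunday; gaps 28, 28, 35, 28, 35 days.
Each is the last Sunday of its month (at least one falls on the 29th or later, ruling out '4th Sunday').
Last Sunday of November 1999: Nov 28 1999.
December 1999 ends with Sunday Dec 26 1999.
Last Sunday of January 2000: Jan 30 2000.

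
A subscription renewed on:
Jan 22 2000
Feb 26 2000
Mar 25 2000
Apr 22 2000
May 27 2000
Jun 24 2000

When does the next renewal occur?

Jul 22 2000

Gaps: 35, 28, 28, 35, 28 days — a mix of 28 and 35. Every date is a Saturday.
Each is the 4th Saturday of its month.
July 2000 — 4th Saturday is Jul 22 2000.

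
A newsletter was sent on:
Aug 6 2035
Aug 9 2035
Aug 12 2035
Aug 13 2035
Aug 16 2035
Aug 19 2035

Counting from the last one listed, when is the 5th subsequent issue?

Aug 30 2035

Every event lands on a Monday or Thursday or Sunday (gaps cycle 3, 3, 1, 3, 3).
So the schedule is: every Monday, Thursday and Sunday.
The following Monday is Aug 20 2035.
Next Thursday: Aug 23 2035.
The following Sunday is Aug 26 2035.
The following Monday is Aug 27 2035.
Next Thursday: Aug 30 2035.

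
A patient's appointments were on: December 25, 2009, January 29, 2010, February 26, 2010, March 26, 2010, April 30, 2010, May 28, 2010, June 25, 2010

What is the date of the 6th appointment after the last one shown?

December 31, 2010

All Fridays; the gaps (35, 28, 28, 35, 28, 28) vary with month length.
This is the last Friday of each month.
Last Friday of July 2010: July 30, 2010.
August 2010 ends with Friday August 27, 2010.
September 2010 ends with Friday September 24, 2010.
Last Friday of October 2010: October 29, 2010.
November 2010 ends with Friday November 26, 2010.
December 2010 ends with Friday December 31, 2010.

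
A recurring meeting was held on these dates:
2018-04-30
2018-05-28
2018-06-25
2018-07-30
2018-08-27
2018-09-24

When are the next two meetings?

2018-10-29, 2018-11-26

These are Mondays with 28, 28, 35, 28, 28-day gaps.
Each is the final Monday of its month — 2018-04-30 is past the 28th, so '4th Monday' doesn't fit.
Last Monday of October 2018: 2018-10-29.
November 2018 ends with Monday 2018-11-26.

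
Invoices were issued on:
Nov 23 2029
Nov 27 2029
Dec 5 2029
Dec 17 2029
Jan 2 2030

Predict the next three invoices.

Intervals are 4, 8, 12, 16 days — an arithmetic progression with common difference 4.
Next gap: 20 days. Jan 2 2030 + 20 days = Jan 22 2030.
Next gap: 24 days. Jan 22 2030 + 24 days = Feb 15 2030.
Next gap: 28 days. Feb 15 2030 + 28 days = Mar 15 2030.

Jan 22 2030, Feb 15 2030, Mar 15 2030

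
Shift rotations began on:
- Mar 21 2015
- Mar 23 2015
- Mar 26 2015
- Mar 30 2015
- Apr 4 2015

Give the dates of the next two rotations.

Apr 10 2015, Apr 17 2015

The spacing grows by 1 each time: 2, 3, 4, 5 days.
Next gap: 6 days. Apr 4 2015 + 6 days = Apr 10 2015.
Next gap: 7 days. Apr 10 2015 + 7 days = Apr 17 2015.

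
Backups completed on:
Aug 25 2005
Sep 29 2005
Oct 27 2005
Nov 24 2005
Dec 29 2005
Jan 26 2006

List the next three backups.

All Thursdays; the gaps (35, 28, 28, 35, 28) vary with month length.
This is the last Thursday of each month.
Last Thursday of February 2006: Feb 23 2006.
March 2006 ends with Thursday Mar 30 2006.
Last Thursday of April 2006: Apr 27 2006.

Feb 23 2006, Mar 30 2006, Apr 27 2006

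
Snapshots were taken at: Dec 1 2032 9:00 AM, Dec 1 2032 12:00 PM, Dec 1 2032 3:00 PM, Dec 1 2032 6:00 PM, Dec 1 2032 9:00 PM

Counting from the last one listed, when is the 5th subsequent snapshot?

Gaps: 3, 3, 3, 3 hours — each event is 3 hours after the previous one.
Dec 1 2032 9:00 PM + 3 h = Dec 2 2032 12:00 AM.
Dec 2 2032 12:00 AM + 3 h = Dec 2 2032 3:00 AM.
Dec 2 2032 3:00 AM + 3 h = Dec 2 2032 6:00 AM.
Dec 2 2032 6:00 AM + 3 h = Dec 2 2032 9:00 AM.
Dec 2 2032 9:00 AM + 3 h = Dec 2 2032 12:00 PM.

Dec 2 2032 12:00 PM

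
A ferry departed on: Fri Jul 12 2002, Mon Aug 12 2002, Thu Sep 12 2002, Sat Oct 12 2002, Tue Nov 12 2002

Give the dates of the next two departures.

Each date is the 12th; the gaps (31, 31, 30, 31) track the month lengths.
The rule is the 12th of each month.
Next: December 2002 → Thu Dec 12 2002.
January 2003: Sun Jan 12 2003.

Thu Dec 12 2002, Sun Jan 12 2003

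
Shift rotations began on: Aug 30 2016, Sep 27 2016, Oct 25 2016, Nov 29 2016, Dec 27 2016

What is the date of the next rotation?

These are Tuesdays with 28, 28, 35, 28-day gaps.
Each is the final Tuesday of its month — Aug 30 2016 is past the 28th, so '4th Tuesday' doesn't fit.
Last Tuesday of January 2017: Jan 31 2017.

Jan 31 2017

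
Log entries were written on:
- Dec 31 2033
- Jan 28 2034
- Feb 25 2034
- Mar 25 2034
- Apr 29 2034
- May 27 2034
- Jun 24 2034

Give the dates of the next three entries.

Jul 29 2034, Aug 26 2034, Sep 30 2034

These are Saturdays with 28, 28, 28, 35, 28, 28-day gaps.
Each is the final Saturday of its month — Dec 31 2033 is past the 28th, so '4th Saturday' doesn't fit.
Last Saturday of July 2034: Jul 29 2034.
August 2034 ends with Saturday Aug 26 2034.
Last Saturday of September 2034: Sep 30 2034.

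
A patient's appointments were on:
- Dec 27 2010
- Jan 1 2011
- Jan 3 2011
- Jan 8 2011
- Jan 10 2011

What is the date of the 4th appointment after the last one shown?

The gap pattern 5, 2, 5, 2 repeats every 2 events.
These are the Mondays and Saturdays of each week.
Next Saturday: Jan 15 2011.
The following Monday is Jan 17 2011.
Next Saturday: Jan 22 2011.
The following Monday is Jan 24 2011.

Jan 24 2011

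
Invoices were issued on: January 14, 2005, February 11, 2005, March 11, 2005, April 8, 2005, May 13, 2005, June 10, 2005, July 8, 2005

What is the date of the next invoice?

All dates are Fridays, 28, 28, 28, 35, 28, 28 days apart.
Specifically, the 2nd Friday of each month.
August 2005 — 2nd Friday is August 12, 2005.

August 12, 2005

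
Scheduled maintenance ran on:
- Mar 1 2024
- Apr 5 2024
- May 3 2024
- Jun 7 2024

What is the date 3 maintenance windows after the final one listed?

Sep 6 2024

Gaps: 35, 28, 35 days — a mix of 28 and 35. Every date is a Friday.
Each is the 1st Friday of its month.
July 2024 — 1st Friday is Jul 5 2024.
1st Friday of August 2024: Aug 2 2024.
1st Friday of September 2024: Sep 6 2024.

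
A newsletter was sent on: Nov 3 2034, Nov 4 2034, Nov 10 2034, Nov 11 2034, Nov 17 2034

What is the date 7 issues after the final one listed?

The gap pattern 1, 6, 1, 6 repeats every 2 events.
These are the Fridays and Saturdays of each week.
Next Saturday: Nov 18 2034.
Next Friday: Nov 24 2034.
Next Saturday: Nov 25 2034.
Next Friday: Dec 1 2034.
The following Saturday is Dec 2 2034.
The following Friday is Dec 8 2034.
Next Saturday: Dec 9 2034.

Dec 9 2034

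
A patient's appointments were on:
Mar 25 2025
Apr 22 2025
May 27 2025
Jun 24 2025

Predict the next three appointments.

Jul 22 2025, Aug 26 2025, Sep 23 2025

These are Tuesdays at 28- or 35-day spacing (28, 35, 28).
The pattern: 4th Tuesday of the month.
July 2025 — 4th Tuesday is Jul 22 2025.
August 2025 — 4th Tuesday is Aug 26 2025.
September 2025 — 4th Tuesday is Sep 23 2025.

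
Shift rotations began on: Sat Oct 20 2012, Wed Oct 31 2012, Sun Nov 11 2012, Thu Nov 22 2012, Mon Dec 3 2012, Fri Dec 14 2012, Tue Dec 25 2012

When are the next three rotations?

Sat Jan 5 2013, Wed Jan 16 2013, Sun Jan 27 2013

Gaps between consecutive events: 11, 11, 11, 11, 11, 11 days — a constant 11-day interval.
Tue Dec 25 2012 + 11 days = Sat Jan 5 2013.
Sat Jan 5 2013 + 11 days = Wed Jan 16 2013.
Wed Jan 16 2013 + 11 days = Sun Jan 27 2013.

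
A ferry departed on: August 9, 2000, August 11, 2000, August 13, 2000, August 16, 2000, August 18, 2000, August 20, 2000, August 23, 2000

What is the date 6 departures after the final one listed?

September 6, 2000

The gap pattern 2, 2, 3, 2, 2, 3 repeats every 3 events.
These are the Wednesdays, Fridays and Sundays of each week.
The following Friday is August 25, 2000.
Next Sunday: August 27, 2000.
The following Wednesday is August 30, 2000.
The following Friday is September 1, 2000.
Next Sunday: September 3, 2000.
Next Wednesday: September 6, 2000.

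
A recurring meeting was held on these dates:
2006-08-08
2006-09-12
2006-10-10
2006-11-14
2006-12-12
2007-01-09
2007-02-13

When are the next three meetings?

2007-03-13, 2007-04-10, 2007-05-08

All dates are Tuesdays, 35, 28, 35, 28, 28, 35 days apart.
Specifically, the 2nd Tuesday of each month.
2nd Tuesday of March 2007: 2007-03-13.
April 2007 — 2nd Tuesday is 2007-04-10.
2nd Tuesday of May 2007: 2007-05-08.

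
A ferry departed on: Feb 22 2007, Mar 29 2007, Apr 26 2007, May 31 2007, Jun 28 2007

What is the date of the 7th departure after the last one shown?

All Thursdays; the gaps (35, 28, 35, 28) vary with month length.
This is the last Thursday of each month.
July 2007 ends with Thursday Jul 26 2007.
August 2007 ends with Thursday Aug 30 2007.
Last Thursday of September 2007: Sep 27 2007.
Last Thursday of October 2007: Oct 25 2007.
Last Thursday of November 2007: Nov 29 2007.
December 2007 ends with Thursday Dec 27 2007.
January 2008 ends with Thursday Jan 31 2008.

Jan 31 2008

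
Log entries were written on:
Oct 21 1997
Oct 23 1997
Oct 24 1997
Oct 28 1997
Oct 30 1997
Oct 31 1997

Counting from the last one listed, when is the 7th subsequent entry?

Nov 18 1997

Every event lands on a Tuesday or Thursday or Friday (gaps cycle 2, 1, 4, 2, 1).
So the schedule is: every Tuesday, Thursday and Friday.
Next Tuesday: Nov 4 1997.
Next Thursday: Nov 6 1997.
The following Friday is Nov 7 1997.
Next Tuesday: Nov 11 1997.
Next Thursday: Nov 13 1997.
Next Friday: Nov 14 1997.
Next Tuesday: Nov 18 1997.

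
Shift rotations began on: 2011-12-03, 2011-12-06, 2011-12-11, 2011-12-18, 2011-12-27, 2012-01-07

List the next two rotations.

The spacing grows by 2 each time: 3, 5, 7, 9, 11 days.
Next gap: 13 days. 2012-01-07 + 13 days = 2012-01-20.
Next gap: 15 days. 2012-01-20 + 15 days = 2012-02-04.

2012-01-20, 2012-02-04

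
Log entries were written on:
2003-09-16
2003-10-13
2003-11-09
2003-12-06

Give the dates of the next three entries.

The spacing is 27, 27, 27 days — always 27 days.
2003-12-06 + 27 days = 2004-01-02.
2004-01-02 + 27 days = 2004-01-29.
2004-01-29 + 27 days = 2004-02-25.

2004-01-02, 2004-01-29, 2004-02-25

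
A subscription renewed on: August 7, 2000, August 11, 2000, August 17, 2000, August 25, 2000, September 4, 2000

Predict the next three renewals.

Gaps: 4, 6, 8, 10 days — each gap is 2 larger than the previous one.
Next gap: 12 days. September 4, 2000 + 12 days = September 16, 2000.
Next gap: 14 days. September 16, 2000 + 14 days = September 30, 2000.
Next gap: 16 days. September 30, 2000 + 16 days = October 16, 2000.

September 16, 2000; September 30, 2000; October 16, 2000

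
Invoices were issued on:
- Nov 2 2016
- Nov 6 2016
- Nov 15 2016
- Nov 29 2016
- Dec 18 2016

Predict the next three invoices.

Intervals are 4, 9, 14, 19 days — an arithmetic progression with common difference 5.
Next gap: 24 days. Dec 18 2016 + 24 days = Jan 11 2017.
Next gap: 29 days. Jan 11 2017 + 29 days = Feb 9 2017.
Next gap: 34 days. Feb 9 2017 + 34 days = Mar 15 2017.

Jan 11 2017, Feb 9 2017, Mar 15 2017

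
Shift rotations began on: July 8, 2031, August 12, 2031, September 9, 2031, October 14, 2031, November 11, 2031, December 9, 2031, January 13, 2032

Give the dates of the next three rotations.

February 10, 2032; March 9, 2032; April 13, 2032

Gaps: 35, 28, 35, 28, 28, 35 days — a mix of 28 and 35. Every date is a Tuesday.
Each is the 2nd Tuesday of its month.
2nd Tuesday of February 2032: February 10, 2032.
2nd Tuesday of March 2032: March 9, 2032.
2nd Tuesday of April 2032: April 13, 2032.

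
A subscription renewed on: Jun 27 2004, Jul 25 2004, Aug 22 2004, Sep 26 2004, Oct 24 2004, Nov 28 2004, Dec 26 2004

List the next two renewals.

These are Sundays at 28- or 35-day spacing (28, 28, 35, 28, 35, 28).
The pattern: 4th Sunday of the month.
January 2005 — 4th Sunday is Jan 23 2005.
February 2005 — 4th Sunday is Feb 27 2005.

Jan 23 2005, Feb 27 2005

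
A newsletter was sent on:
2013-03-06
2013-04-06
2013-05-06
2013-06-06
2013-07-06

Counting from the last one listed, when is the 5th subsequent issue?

Gaps: 31, 30, 31, 30 days — not constant. Every event is on the 6th of the month.
Pattern: the 6th of each month.
Next: August 2013 → 2013-08-06.
Next: September 2013 → 2013-09-06.
October 2013: 2013-10-06.
November 2013: 2013-11-06.
December 2013: 2013-12-06.

2013-12-06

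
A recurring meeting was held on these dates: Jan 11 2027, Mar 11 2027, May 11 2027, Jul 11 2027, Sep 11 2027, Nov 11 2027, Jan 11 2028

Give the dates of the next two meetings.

Mar 11 2028, May 11 2028

The day-of-month is always 11 (59, 61, 61, 62, 61, 61 days between events).
So this recurs on the 11th of every 2 months.
Next: March 2028 → Mar 11 2028.
Next: May 2028 → May 11 2028.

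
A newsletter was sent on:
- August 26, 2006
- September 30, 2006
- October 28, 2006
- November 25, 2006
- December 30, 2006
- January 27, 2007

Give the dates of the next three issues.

February 24, 2007; March 31, 2007; April 28, 2007

All Saturdays; the gaps (35, 28, 28, 35, 28) vary with month length.
This is the last Saturday of each month.
February 2007 ends with Saturday February 24, 2007.
Last Saturday of March 2007: March 31, 2007.
April 2007 ends with Saturday April 28, 2007.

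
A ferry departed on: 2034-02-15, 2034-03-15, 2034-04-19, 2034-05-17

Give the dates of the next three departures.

These are Wednesdays at 28- or 35-day spacing (28, 35, 28).
The pattern: 3rd Wednesday of the month.
3rd Wednesday of June 2034: 2034-06-21.
3rd Wednesday of July 2034: 2034-07-19.
August 2034 — 3rd Wednesday is 2034-08-16.

2034-06-21, 2034-07-19, 2034-08-16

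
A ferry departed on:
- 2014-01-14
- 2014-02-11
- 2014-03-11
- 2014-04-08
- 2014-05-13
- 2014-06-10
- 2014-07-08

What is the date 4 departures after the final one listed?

Gaps: 28, 28, 28, 35, 28, 28 days — a mix of 28 and 35. Every date is a Tuesday.
Each is the 2nd Tuesday of its month.
August 2014 — 2nd Tuesday is 2014-08-12.
2nd Tuesday of September 2014: 2014-09-09.
2nd Tuesday of October 2014: 2014-10-14.
2nd Tuesday of November 2014: 2014-11-11.

2014-11-11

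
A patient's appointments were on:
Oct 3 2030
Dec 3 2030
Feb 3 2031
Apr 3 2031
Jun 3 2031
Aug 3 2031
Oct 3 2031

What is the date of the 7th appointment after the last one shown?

Gaps: 61, 62, 59, 61, 61, 61 days — not constant. Every event is on the 3rd of the month.
Pattern: the 3rd of every 2 months.
Next: December 2031 → Dec 3 2031.
February 2032: Feb 3 2032.
Next: April 2032 → Apr 3 2032.
Next: June 2032 → Jun 3 2032.
Next: August 2032 → Aug 3 2032.
Next: October 2032 → Oct 3 2032.
December 2032: Dec 3 2032.

Dec 3 2032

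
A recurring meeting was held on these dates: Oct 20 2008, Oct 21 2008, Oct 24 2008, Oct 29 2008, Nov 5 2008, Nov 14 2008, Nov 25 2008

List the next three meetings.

The spacing grows by 2 each time: 1, 3, 5, 7, 9, 11 days.
Next gap: 13 days. Nov 25 2008 + 13 days = Dec 8 2008.
Next gap: 15 days. Dec 8 2008 + 15 days = Dec 23 2008.
Next gap: 17 days. Dec 23 2008 + 17 days = Jan 9 2009.

Dec 8 2008, Dec 23 2008, Jan 9 2009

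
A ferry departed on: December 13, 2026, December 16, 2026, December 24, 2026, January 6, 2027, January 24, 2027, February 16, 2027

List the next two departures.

Gaps: 3, 8, 13, 18, 23 days — each gap is 5 larger than the previous one.
Next gap: 28 days. February 16, 2027 + 28 days = March 16, 2027.
Next gap: 33 days. March 16, 2027 + 33 days = April 18, 2027.

March 16, 2027; April 18, 2027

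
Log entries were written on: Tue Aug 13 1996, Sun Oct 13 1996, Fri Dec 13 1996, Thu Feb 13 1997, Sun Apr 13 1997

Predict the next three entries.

Fri Jun 13 1997, Wed Aug 13 1997, Mon Oct 13 1997

Each date is the 13th; the gaps (61, 61, 62, 59) track the month lengths.
The rule is the 13th of every 2 months.
June 1997: Fri Jun 13 1997.
Next: August 1997 → Wed Aug 13 1997.
October 1997: Mon Oct 13 1997.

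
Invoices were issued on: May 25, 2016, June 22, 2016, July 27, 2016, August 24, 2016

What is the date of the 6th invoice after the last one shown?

Gaps: 28, 35, 28 days — a mix of 28 and 35. Every date is a Wednesday.
Each is the 4th Wednesday of its month.
September 2016 — 4th Wednesday is September 28, 2016.
4th Wednesday of October 2016: October 26, 2016.
November 2016 — 4th Wednesday is November 23, 2016.
December 2016 — 4th Wednesday is December 28, 2016.
4th Wednesday of January 2017: January 25, 2017.
4th Wednesday of February 2017: February 22, 2017.

February 22, 2017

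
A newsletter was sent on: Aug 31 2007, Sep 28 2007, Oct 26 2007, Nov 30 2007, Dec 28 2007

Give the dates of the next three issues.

Jan 25 2008, Feb 29 2008, Mar 28 2008

All Fridays; the gaps (28, 28, 35, 28) vary with month length.
This is the last Friday of each month.
January 2008 ends with Friday Jan 25 2008.
February 2008 ends with Friday Feb 29 2008.
March 2008 ends with Friday Mar 28 2008.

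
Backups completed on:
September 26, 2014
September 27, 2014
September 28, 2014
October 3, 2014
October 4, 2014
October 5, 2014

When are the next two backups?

October 10, 2014; October 11, 2014

The gap pattern 1, 1, 5, 1, 1 repeats every 3 events.
These are the Fridays, Saturdays and Sundays of each week.
Next Friday: October 10, 2014.
Next Saturday: October 11, 2014.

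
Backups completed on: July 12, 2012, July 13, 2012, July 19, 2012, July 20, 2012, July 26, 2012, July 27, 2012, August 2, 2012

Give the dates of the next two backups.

Gaps: 1, 6, 1, 6, 1, 6 days — not constant, but cyclic with period 2.
The events fall on every Thursday and Friday.
The following Friday is August 3, 2012.
Next Thursday: August 9, 2012.

August 3, 2012; August 9, 2012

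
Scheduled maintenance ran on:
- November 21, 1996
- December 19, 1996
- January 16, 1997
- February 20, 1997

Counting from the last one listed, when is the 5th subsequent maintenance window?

These are Thursdays at 28- or 35-day spacing (28, 28, 35).
The pattern: 3rd Thursday of the month.
3rd Thursday of March 1997: March 20, 1997.
April 1997 — 3rd Thursday is April 17, 1997.
3rd Thursday of May 1997: May 15, 1997.
3rd Thursday of June 1997: June 19, 1997.
July 1997 — 3rd Thursday is July 17, 1997.

July 17, 1997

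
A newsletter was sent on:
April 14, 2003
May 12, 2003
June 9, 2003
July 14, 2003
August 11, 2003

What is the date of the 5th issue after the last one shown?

These are Mondays at 28- or 35-day spacing (28, 28, 35, 28).
The pattern: 2nd Monday of the month.
September 2003 — 2nd Monday is September 8, 2003.
2nd Monday of October 2003: October 13, 2003.
2nd Monday of November 2003: November 10, 2003.
December 2003 — 2nd Monday is December 8, 2003.
January 2004 — 2nd Monday is January 12, 2004.

January 12, 2004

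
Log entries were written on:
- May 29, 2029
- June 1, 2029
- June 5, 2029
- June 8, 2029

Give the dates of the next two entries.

Every event lands on a Tuesday or Friday (gaps cycle 3, 4, 3).
So the schedule is: every Tuesday and Friday.
The following Tuesday is June 12, 2029.
The following Friday is June 15, 2029.

June 12, 2029; June 15, 2029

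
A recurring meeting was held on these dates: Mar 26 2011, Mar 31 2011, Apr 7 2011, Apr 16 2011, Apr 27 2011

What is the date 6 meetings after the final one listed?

Gaps: 5, 7, 9, 11 days — each gap is 2 larger than the previous one.
Next gap: 13 days. Apr 27 2011 + 13 days = May 10 2011.
Next gap: 15 days. May 10 2011 + 15 days = May 25 2011.
Next gap: 17 days. May 25 2011 + 17 days = Jun 11 2011.
Next gap: 19 days. Jun 11 2011 + 19 days = Jun 30 2011.
Next gap: 21 days. Jun 30 2011 + 21 days = Jul 21 2011.
Next gap: 23 days. Jul 21 2011 + 23 days = Aug 13 2011.

Aug 13 2011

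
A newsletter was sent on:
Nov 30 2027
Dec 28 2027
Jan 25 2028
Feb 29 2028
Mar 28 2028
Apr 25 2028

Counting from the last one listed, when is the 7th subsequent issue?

Every date is a Tuesday; gaps 28, 28, 35, 28, 28 days.
Each is the last Tuesday of its month (at least one falls on the 29th or later, ruling out '4th Tuesday').
Last Tuesday of May 2028: May 30 2028.
Last Tuesday of June 2028: Jun 27 2028.
July 2028 ends with Tuesday Jul 25 2028.
August 2028 ends with Tuesday Aug 29 2028.
Last Tuesday of September 2028: Sep 26 2028.
October 2028 ends with Tuesday Oct 31 2028.
Last Tuesday of November 2028: Nov 28 2028.

Nov 28 2028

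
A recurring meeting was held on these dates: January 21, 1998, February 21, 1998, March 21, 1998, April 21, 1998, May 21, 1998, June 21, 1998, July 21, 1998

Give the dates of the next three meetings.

August 21, 1998; September 21, 1998; October 21, 1998

Gaps: 31, 28, 31, 30, 31, 30 days — not constant. Every event is on the 21st of the month.
Pattern: the 21st of each month.
August 1998: August 21, 1998.
Next: September 1998 → September 21, 1998.
Next: October 1998 → October 21, 1998.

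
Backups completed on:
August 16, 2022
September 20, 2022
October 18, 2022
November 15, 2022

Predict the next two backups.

December 20, 2022; January 17, 2023

Gaps: 35, 28, 28 days — a mix of 28 and 35. Every date is a Tuesday.
Each is the 3rd Tuesday of its month.
December 2022 — 3rd Tuesday is December 20, 2022.
January 2023 — 3rd Tuesday is January 17, 2023.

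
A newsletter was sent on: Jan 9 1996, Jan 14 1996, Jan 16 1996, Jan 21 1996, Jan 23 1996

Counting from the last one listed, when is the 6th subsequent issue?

Every event lands on a Tuesday or Sunday (gaps cycle 5, 2, 5, 2).
So the schedule is: every Tuesday and Sunday.
The following Sunday is Jan 28 1996.
The following Tuesday is Jan 30 1996.
The following Sunday is Feb 4 1996.
The following Tuesday is Feb 6 1996.
The following Sunday is Feb 11 1996.
Next Tuesday: Feb 13 1996.

Feb 13 1996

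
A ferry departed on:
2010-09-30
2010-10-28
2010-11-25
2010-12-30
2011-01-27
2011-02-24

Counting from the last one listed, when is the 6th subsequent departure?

2011-08-25

These are Thursdays with 28, 28, 35, 28, 28-day gaps.
Each is the final Thursday of its month — 2010-09-30 is past the 28th, so '4th Thursday' doesn't fit.
Last Thursday of March 2011: 2011-03-31.
Last Thursday of April 2011: 2011-04-28.
May 2011 ends with Thursday 2011-05-26.
Last Thursday of June 2011: 2011-06-30.
July 2011 ends with Thursday 2011-07-28.
Last Thursday of August 2011: 2011-08-25.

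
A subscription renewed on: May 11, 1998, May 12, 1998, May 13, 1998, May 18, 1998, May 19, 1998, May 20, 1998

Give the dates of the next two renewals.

Gaps: 1, 1, 5, 1, 1 days — not constant, but cyclic with period 3.
The events fall on every Monday, Tuesday and Wednesday.
Next Monday: May 25, 1998.
Next Tuesday: May 26, 1998.

May 25, 1998; May 26, 1998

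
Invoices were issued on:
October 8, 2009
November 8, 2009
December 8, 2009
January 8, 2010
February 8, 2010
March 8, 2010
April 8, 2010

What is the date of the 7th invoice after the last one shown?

November 8, 2010

The day-of-month is always 8 (31, 30, 31, 31, 28, 31 days between events).
So this recurs on the 8th of each month.
Next: May 2010 → May 8, 2010.
June 2010: June 8, 2010.
Next: July 2010 → July 8, 2010.
Next: August 2010 → August 8, 2010.
Next: September 2010 → September 8, 2010.
Next: October 2010 → October 8, 2010.
November 2010: November 8, 2010.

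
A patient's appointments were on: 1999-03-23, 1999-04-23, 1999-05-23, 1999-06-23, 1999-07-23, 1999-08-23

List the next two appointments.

The day-of-month is always 23 (31, 30, 31, 30, 31 days between events).
So this recurs on the 23rd of each month.
Next: September 1999 → 1999-09-23.
October 1999: 1999-10-23.

1999-09-23, 1999-10-23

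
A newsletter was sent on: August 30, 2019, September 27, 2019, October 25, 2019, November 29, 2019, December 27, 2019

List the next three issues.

January 31, 2020; February 28, 2020; March 27, 2020

Every date is a Friday; gaps 28, 28, 35, 28 days.
Each is the last Friday of its month (at least one falls on the 29th or later, ruling out '4th Friday').
Last Friday of January 2020: January 31, 2020.
Last Friday of February 2020: February 28, 2020.
Last Friday of March 2020: March 27, 2020.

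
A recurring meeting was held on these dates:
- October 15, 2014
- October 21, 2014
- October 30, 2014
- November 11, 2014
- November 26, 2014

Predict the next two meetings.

December 14, 2014; January 4, 2015

Gaps: 6, 9, 12, 15 days — each gap is 3 larger than the previous one.
Next gap: 18 days. November 26, 2014 + 18 days = December 14, 2014.
Next gap: 21 days. December 14, 2014 + 21 days = January 4, 2015.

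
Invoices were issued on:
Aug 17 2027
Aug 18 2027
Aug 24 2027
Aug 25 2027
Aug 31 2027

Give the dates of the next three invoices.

Gaps: 1, 6, 1, 6 days — not constant, but cyclic with period 2.
The events fall on every Tuesday and Wednesday.
The following Wednesday is Sep 1 2027.
The following Tuesday is Sep 7 2027.
Next Wednesday: Sep 8 2027.

Sep 1 2027, Sep 7 2027, Sep 8 2027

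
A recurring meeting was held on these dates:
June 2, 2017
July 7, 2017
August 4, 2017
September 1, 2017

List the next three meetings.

October 6, 2017; November 3, 2017; December 1, 2017

These are Fridays at 28- or 35-day spacing (35, 28, 28).
The pattern: 1st Friday of the month.
1st Friday of October 2017: October 6, 2017.
November 2017 — 1st Friday is November 3, 2017.
1st Friday of December 2017: December 1, 2017.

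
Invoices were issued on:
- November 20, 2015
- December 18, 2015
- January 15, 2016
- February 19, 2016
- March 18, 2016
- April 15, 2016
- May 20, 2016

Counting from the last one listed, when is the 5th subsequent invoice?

These are Fridays at 28- or 35-day spacing (28, 28, 35, 28, 28, 35).
The pattern: 3rd Friday of the month.
3rd Friday of June 2016: June 17, 2016.
3rd Friday of July 2016: July 15, 2016.
August 2016 — 3rd Friday is August 19, 2016.
September 2016 — 3rd Friday is September 16, 2016.
3rd Friday of October 2016: October 21, 2016.

October 21, 2016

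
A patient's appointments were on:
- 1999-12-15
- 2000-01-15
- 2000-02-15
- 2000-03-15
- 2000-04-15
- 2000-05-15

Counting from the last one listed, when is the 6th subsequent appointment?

2000-11-15

Each date is the 15th; the gaps (31, 31, 29, 31, 30) track the month lengths.
The rule is the 15th of each month.
Next: June 2000 → 2000-06-15.
July 2000: 2000-07-15.
August 2000: 2000-08-15.
September 2000: 2000-09-15.
October 2000: 2000-10-15.
November 2000: 2000-11-15.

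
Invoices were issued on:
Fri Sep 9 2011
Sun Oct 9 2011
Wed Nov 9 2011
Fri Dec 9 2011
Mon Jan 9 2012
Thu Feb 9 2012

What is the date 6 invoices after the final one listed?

Thu Aug 9 2012

Each date is the 9th; the gaps (30, 31, 30, 31, 31) track the month lengths.
The rule is the 9th of each month.
March 2012: Fri Mar 9 2012.
Next: April 2012 → Mon Apr 9 2012.
Next: May 2012 → Wed May 9 2012.
Next: June 2012 → Sat Jun 9 2012.
Next: July 2012 → Mon Jul 9 2012.
August 2012: Thu Aug 9 2012.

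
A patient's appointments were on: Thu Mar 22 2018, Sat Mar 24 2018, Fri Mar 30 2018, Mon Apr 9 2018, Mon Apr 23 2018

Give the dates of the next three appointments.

Gaps: 2, 6, 10, 14 days — each gap is 4 larger than the previous one.
Next gap: 18 days. Mon Apr 23 2018 + 18 days = Fri May 11 2018.
Next gap: 22 days. Fri May 11 2018 + 22 days = Sat Jun 2 2018.
Next gap: 26 days. Sat Jun 2 2018 + 26 days = Thu Jun 28 2018.

Fri May 11 2018, Sat Jun 2 2018, Thu Jun 28 2018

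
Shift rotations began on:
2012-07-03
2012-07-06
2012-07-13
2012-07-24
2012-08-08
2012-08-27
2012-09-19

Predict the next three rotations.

Intervals are 3, 7, 11, 15, 19, 23 days — an arithmetic progression with common difference 4.
Next gap: 27 days. 2012-09-19 + 27 days = 2012-10-16.
Next gap: 31 days. 2012-10-16 + 31 days = 2012-11-16.
Next gap: 35 days. 2012-11-16 + 35 days = 2012-12-21.

2012-10-16, 2012-11-16, 2012-12-21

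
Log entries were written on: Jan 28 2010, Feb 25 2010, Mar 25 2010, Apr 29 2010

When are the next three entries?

May 27 2010, Jun 24 2010, Jul 29 2010

Every date is a Thursday; gaps 28, 28, 35 days.
Each is the last Thursday of its month (at least one falls on the 29th or later, ruling out '4th Thursday').
Last Thursday of May 2010: May 27 2010.
June 2010 ends with Thursday Jun 24 2010.
July 2010 ends with Thursday Jul 29 2010.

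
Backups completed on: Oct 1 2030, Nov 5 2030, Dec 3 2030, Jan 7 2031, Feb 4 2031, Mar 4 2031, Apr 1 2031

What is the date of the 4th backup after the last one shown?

All dates are Tuesdays, 35, 28, 35, 28, 28, 28 days apart.
Specifically, the 1st Tuesday of each month.
May 2031 — 1st Tuesday is May 6 2031.
1st Tuesday of June 2031: Jun 3 2031.
1st Tuesday of July 2031: Jul 1 2031.
1st Tuesday of August 2031: Aug 5 2031.

Aug 5 2031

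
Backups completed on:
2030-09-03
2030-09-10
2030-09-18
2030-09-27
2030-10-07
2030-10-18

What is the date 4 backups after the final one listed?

2030-12-11

Intervals are 7, 8, 9, 10, 11 days — an arithmetic progression with common difference 1.
Next gap: 12 days. 2030-10-18 + 12 days = 2030-10-30.
Next gap: 13 days. 2030-10-30 + 13 days = 2030-11-12.
Next gap: 14 days. 2030-11-12 + 14 days = 2030-11-26.
Next gap: 15 days. 2030-11-26 + 15 days = 2030-12-11.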